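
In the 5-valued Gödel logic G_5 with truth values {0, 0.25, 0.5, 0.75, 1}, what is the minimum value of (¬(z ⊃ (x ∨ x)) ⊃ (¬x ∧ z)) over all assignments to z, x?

0.25

The minimum is attained at z = 0.25, x = 0:
  (x ∨ x) = max(0, 0) = 0
  (z ⊃ (x ∨ x)): 0.25 > 0, so result = 0
  ¬(z ⊃ (x ∨ x)): Gödel ¬ of 0 = 1 (operand is 0)
  ¬x: Gödel ¬ of 0 = 1 (operand is 0)
  (¬x ∧ z) = min(1, 0.25) = 0.25
  (¬(z ⊃ (x ∨ x)) ⊃ (¬x ∧ z)): 1 > 0.25, so result = 0.25
Checking all 25 assignments confirms none give a value below 0.25.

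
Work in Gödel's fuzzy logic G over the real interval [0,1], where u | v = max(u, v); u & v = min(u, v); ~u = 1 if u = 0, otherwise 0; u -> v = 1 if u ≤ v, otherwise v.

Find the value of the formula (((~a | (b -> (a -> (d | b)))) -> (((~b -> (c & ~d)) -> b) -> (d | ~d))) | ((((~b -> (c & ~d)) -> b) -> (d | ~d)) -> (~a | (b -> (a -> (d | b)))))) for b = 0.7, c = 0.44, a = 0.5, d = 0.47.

~a: Gödel ¬ of 0.5 = 0 (operand ≠ 0)
(d | b) = max(0.47, 0.7) = 0.7
(a -> (d | b)): 0.5 ≤ 0.7, so result = 1
(b -> (a -> (d | b))): 0.7 ≤ 1, so result = 1
(~a | (b -> (a -> (d | b)))) = max(0, 1) = 1
~b: Gödel ¬ of 0.7 = 0 (operand ≠ 0)
~d: Gödel ¬ of 0.47 = 0 (operand ≠ 0)
(c & ~d) = min(0.44, 0) = 0
(~b -> (c & ~d)): 0 ≤ 0, so result = 1
((~b -> (c & ~d)) -> b): 1 > 0.7, so result = 0.7
~d: Gödel ¬ of 0.47 = 0 (operand ≠ 0)
(d | ~d) = max(0.47, 0) = 0.47
(((~b -> (c & ~d)) -> b) -> (d | ~d)): 0.7 > 0.47, so result = 0.47
((~a | (b -> (a -> (d | b)))) -> (((~b -> (c & ~d)) -> b) -> (d | ~d))): 1 > 0.47, so result = 0.47
~b: Gödel ¬ of 0.7 = 0 (operand ≠ 0)
~d: Gödel ¬ of 0.47 = 0 (operand ≠ 0)
(c & ~d) = min(0.44, 0) = 0
(~b -> (c & ~d)): 0 ≤ 0, so result = 1
((~b -> (c & ~d)) -> b): 1 > 0.7, so result = 0.7
~d: Gödel ¬ of 0.47 = 0 (operand ≠ 0)
(d | ~d) = max(0.47, 0) = 0.47
(((~b -> (c & ~d)) -> b) -> (d | ~d)): 0.7 > 0.47, so result = 0.47
~a: Gödel ¬ of 0.5 = 0 (operand ≠ 0)
(d | b) = max(0.47, 0.7) = 0.7
(a -> (d | b)): 0.5 ≤ 0.7, so result = 1
(b -> (a -> (d | b))): 0.7 ≤ 1, so result = 1
(~a | (b -> (a -> (d | b)))) = max(0, 1) = 1
((((~b -> (c & ~d)) -> b) -> (d | ~d)) -> (~a | (b -> (a -> (d | b))))): 0.47 ≤ 1, so result = 1
(((~a | (b -> (a -> (d | b)))) -> (((~b -> (c & ~d)) -> b) -> (d | ~d))) | ((((~b -> (c & ~d)) -> b) -> (d | ~d)) -> (~a | (b -> (a -> (d | b)))))) = max(0.47, 1) = 1

1.00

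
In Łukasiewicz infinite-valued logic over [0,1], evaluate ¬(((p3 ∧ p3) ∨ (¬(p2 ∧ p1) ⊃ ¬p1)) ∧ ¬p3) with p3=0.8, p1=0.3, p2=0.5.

(p3 ∧ p3) = min(0.8, 0.8) = 0.8
(p2 ∧ p1) = min(0.5, 0.3) = 0.3
¬(p2 ∧ p1): Łukasiewicz ¬ gives 1 − 0.3 = 0.7
¬p1: Łukasiewicz ¬ gives 1 − 0.3 = 0.7
(¬(p2 ∧ p1) ⊃ ¬p1): min(1, 1 − 0.7 + 0.7) = 1
((p3 ∧ p3) ∨ (¬(p2 ∧ p1) ⊃ ¬p1)) = max(0.8, 1) = 1
¬p3: Łukasiewicz ¬ gives 1 − 0.8 = 0.2
(((p3 ∧ p3) ∨ (¬(p2 ∧ p1) ⊃ ¬p1)) ∧ ¬p3) = min(1, 0.2) = 0.2
¬(((p3 ∧ p3) ∨ (¬(p2 ∧ p1) ⊃ ¬p1)) ∧ ¬p3): Łukasiewicz ¬ gives 1 − 0.2 = 0.8

0.80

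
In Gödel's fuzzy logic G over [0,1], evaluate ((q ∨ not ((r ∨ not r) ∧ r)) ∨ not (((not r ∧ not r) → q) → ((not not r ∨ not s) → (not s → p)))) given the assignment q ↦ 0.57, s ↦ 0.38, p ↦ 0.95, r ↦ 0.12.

not r: Gödel ¬ of 0.12 = 0 (operand ≠ 0)
(r ∨ not r) = max(0.12, 0) = 0.12
((r ∨ not r) ∧ r) = min(0.12, 0.12) = 0.12
not ((r ∨ not r) ∧ r): Gödel ¬ of 0.12 = 0 (operand ≠ 0)
(q ∨ not ((r ∨ not r) ∧ r)) = max(0.57, 0) = 0.57
not r: Gödel ¬ of 0.12 = 0 (operand ≠ 0)
not r: Gödel ¬ of 0.12 = 0 (operand ≠ 0)
(not r ∧ not r) = min(0, 0) = 0
((not r ∧ not r) → q): 0 ≤ 0.57, so result = 1
not r: Gödel ¬ of 0.12 = 0 (operand ≠ 0)
not not r: Gödel ¬ of 0 = 1 (operand is 0)
not s: Gödel ¬ of 0.38 = 0 (operand ≠ 0)
(not not r ∨ not s) = max(1, 0) = 1
not s: Gödel ¬ of 0.38 = 0 (operand ≠ 0)
(not s → p): 0 ≤ 0.95, so result = 1
((not not r ∨ not s) → (not s → p)): 1 ≤ 1, so result = 1
(((not r ∧ not r) → q) → ((not not r ∨ not s) → (not s → p))): 1 ≤ 1, so result = 1
not (((not r ∧ not r) → q) → ((not not r ∨ not s) → (not s → p))): Gödel ¬ of 1 = 0 (operand ≠ 0)
((q ∨ not ((r ∨ not r) ∧ r)) ∨ not (((not r ∧ not r) → q) → ((not not r ∨ not s) → (not s → p)))) = max(0.57, 0) = 0.57

0.57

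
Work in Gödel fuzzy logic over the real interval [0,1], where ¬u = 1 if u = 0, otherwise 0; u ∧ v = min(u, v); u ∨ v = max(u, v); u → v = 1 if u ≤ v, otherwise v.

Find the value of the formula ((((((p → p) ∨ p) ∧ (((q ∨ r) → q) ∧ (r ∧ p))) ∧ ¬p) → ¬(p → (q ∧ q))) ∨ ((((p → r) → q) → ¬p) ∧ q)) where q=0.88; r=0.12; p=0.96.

(p → p): 0.96 ≤ 0.96, so result = 1
((p → p) ∨ p) = max(1, 0.96) = 1
(q ∨ r) = max(0.88, 0.12) = 0.88
((q ∨ r) → q): 0.88 ≤ 0.88, so result = 1
(r ∧ p) = min(0.12, 0.96) = 0.12
(((q ∨ r) → q) ∧ (r ∧ p)) = min(1, 0.12) = 0.12
(((p → p) ∨ p) ∧ (((q ∨ r) → q) ∧ (r ∧ p))) = min(1, 0.12) = 0.12
¬p: Gödel ¬ of 0.96 = 0 (operand ≠ 0)
((((p → p) ∨ p) ∧ (((q ∨ r) → q) ∧ (r ∧ p))) ∧ ¬p) = min(0.12, 0) = 0
(q ∧ q) = min(0.88, 0.88) = 0.88
(p → (q ∧ q)): 0.96 > 0.88, so result = 0.88
¬(p → (q ∧ q)): Gödel ¬ of 0.88 = 0 (operand ≠ 0)
(((((p → p) ∨ p) ∧ (((q ∨ r) → q) ∧ (r ∧ p))) ∧ ¬p) → ¬(p → (q ∧ q))): 0 ≤ 0, so result = 1
(p → r): 0.96 > 0.12, so result = 0.12
((p → r) → q): 0.12 ≤ 0.88, so result = 1
¬p: Gödel ¬ of 0.96 = 0 (operand ≠ 0)
(((p → r) → q) → ¬p): 1 > 0, so result = 0
((((p → r) → q) → ¬p) ∧ q) = min(0, 0.88) = 0
((((((p → p) ∨ p) ∧ (((q ∨ r) → q) ∧ (r ∧ p))) ∧ ¬p) → ¬(p → (q ∧ q))) ∨ ((((p → r) → q) → ¬p) ∧ q)) = max(1, 0) = 1

1.00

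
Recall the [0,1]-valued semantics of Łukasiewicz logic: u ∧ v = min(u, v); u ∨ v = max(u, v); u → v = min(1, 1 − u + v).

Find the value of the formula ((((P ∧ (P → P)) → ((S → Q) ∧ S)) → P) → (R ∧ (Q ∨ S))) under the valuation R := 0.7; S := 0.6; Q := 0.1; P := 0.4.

(P → P): min(1, 1 − 0.4 + 0.4) = 1
(P ∧ (P → P)) = min(0.4, 1) = 0.4
(S → Q): min(1, 1 − 0.6 + 0.1) = 0.5
((S → Q) ∧ S) = min(0.5, 0.6) = 0.5
((P ∧ (P → P)) → ((S → Q) ∧ S)): min(1, 1 − 0.4 + 0.5) = 1
(((P ∧ (P → P)) → ((S → Q) ∧ S)) → P): min(1, 1 − 1 + 0.4) = 0.4
(Q ∨ S) = max(0.1, 0.6) = 0.6
(R ∧ (Q ∨ S)) = min(0.7, 0.6) = 0.6
((((P ∧ (P → P)) → ((S → Q) ∧ S)) → P) → (R ∧ (Q ∨ S))): min(1, 1 − 0.4 + 0.6) = 1

1.00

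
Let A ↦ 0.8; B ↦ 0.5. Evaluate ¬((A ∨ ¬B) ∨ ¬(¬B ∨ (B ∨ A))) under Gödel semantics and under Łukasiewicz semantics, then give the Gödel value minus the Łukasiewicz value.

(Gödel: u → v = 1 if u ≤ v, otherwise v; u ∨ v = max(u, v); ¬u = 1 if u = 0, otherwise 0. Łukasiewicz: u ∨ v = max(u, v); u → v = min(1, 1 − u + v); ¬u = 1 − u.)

-0.20

Gödel evaluation:
  ¬B: Gödel ¬ of 0.5 = 0 (operand ≠ 0)
  (A ∨ ¬B) = max(0.8, 0) = 0.8
  ¬B: Gödel ¬ of 0.5 = 0 (operand ≠ 0)
  (B ∨ A) = max(0.5, 0.8) = 0.8
  (¬B ∨ (B ∨ A)) = max(0, 0.8) = 0.8
  ¬(¬B ∨ (B ∨ A)): Gödel ¬ of 0.8 = 0 (operand ≠ 0)
  ((A ∨ ¬B) ∨ ¬(¬B ∨ (B ∨ A))) = max(0.8, 0) = 0.8
  ¬((A ∨ ¬B) ∨ ¬(¬B ∨ (B ∨ A))): Gödel ¬ of 0.8 = 0 (operand ≠ 0)
  Gödel value = 0
Łukasiewicz evaluation:
  ¬B: Łukasiewicz ¬ gives 1 − 0.5 = 0.5
  (A ∨ ¬B) = max(0.8, 0.5) = 0.8
  ¬B: Łukasiewicz ¬ gives 1 − 0.5 = 0.5
  (B ∨ A) = max(0.5, 0.8) = 0.8
  (¬B ∨ (B ∨ A)) = max(0.5, 0.8) = 0.8
  ¬(¬B ∨ (B ∨ A)): Łukasiewicz ¬ gives 1 − 0.8 = 0.2
  ((A ∨ ¬B) ∨ ¬(¬B ∨ (B ∨ A))) = max(0.8, 0.2) = 0.8
  ¬((A ∨ ¬B) ∨ ¬(¬B ∨ (B ∨ A))): Łukasiewicz ¬ gives 1 − 0.8 = 0.2
  Łukasiewicz value = 0.2
Difference: 0 − 0.2 = -0.20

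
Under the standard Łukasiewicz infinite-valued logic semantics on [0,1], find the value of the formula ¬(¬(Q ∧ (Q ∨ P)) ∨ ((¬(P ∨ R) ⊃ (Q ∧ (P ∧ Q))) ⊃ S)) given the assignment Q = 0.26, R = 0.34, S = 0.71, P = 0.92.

0.26

(Q ∨ P) = max(0.26, 0.92) = 0.92
(Q ∧ (Q ∨ P)) = min(0.26, 0.92) = 0.26
¬(Q ∧ (Q ∨ P)): Łukasiewicz ¬ gives 1 − 0.26 = 0.74
(P ∨ R) = max(0.92, 0.34) = 0.92
¬(P ∨ R): Łukasiewicz ¬ gives 1 − 0.92 = 0.08
(P ∧ Q) = min(0.92, 0.26) = 0.26
(Q ∧ (P ∧ Q)) = min(0.26, 0.26) = 0.26
(¬(P ∨ R) ⊃ (Q ∧ (P ∧ Q))): min(1, 1 − 0.08 + 0.26) = 1
((¬(P ∨ R) ⊃ (Q ∧ (P ∧ Q))) ⊃ S): min(1, 1 − 1 + 0.71) = 0.71
(¬(Q ∧ (Q ∨ P)) ∨ ((¬(P ∨ R) ⊃ (Q ∧ (P ∧ Q))) ⊃ S)) = max(0.74, 0.71) = 0.74
¬(¬(Q ∧ (Q ∨ P)) ∨ ((¬(P ∨ R) ⊃ (Q ∧ (P ∧ Q))) ⊃ S)): Łukasiewicz ¬ gives 1 − 0.74 = 0.26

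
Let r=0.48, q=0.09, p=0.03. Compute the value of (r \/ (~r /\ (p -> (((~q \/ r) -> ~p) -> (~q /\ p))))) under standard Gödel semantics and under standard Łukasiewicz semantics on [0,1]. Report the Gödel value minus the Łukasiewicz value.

Gödel evaluation:
  ~r: Gödel ¬ of 0.48 = 0 (operand ≠ 0)
  ~q: Gödel ¬ of 0.09 = 0 (operand ≠ 0)
  (~q \/ r) = max(0, 0.48) = 0.48
  ~p: Gödel ¬ of 0.03 = 0 (operand ≠ 0)
  ((~q \/ r) -> ~p): 0.48 > 0, so result = 0
  ~q: Gödel ¬ of 0.09 = 0 (operand ≠ 0)
  (~q /\ p) = min(0, 0.03) = 0
  (((~q \/ r) -> ~p) -> (~q /\ p)): 0 ≤ 0, so result = 1
  (p -> (((~q \/ r) -> ~p) -> (~q /\ p))): 0.03 ≤ 1, so result = 1
  (~r /\ (p -> (((~q \/ r) -> ~p) -> (~q /\ p)))) = min(0, 1) = 0
  (r \/ (~r /\ (p -> (((~q \/ r) -> ~p) -> (~q /\ p))))) = max(0.48, 0) = 0.48
  Gödel value = 0.48
Łukasiewicz evaluation:
  ~r: Łukasiewicz ¬ gives 1 − 0.48 = 0.52
  ~q: Łukasiewicz ¬ gives 1 − 0.09 = 0.91
  (~q \/ r) = max(0.91, 0.48) = 0.91
  ~p: Łukasiewicz ¬ gives 1 − 0.03 = 0.97
  ((~q \/ r) -> ~p): min(1, 1 − 0.91 + 0.97) = 1
  ~q: Łukasiewicz ¬ gives 1 − 0.09 = 0.91
  (~q /\ p) = min(0.91, 0.03) = 0.03
  (((~q \/ r) -> ~p) -> (~q /\ p)): min(1, 1 − 1 + 0.03) = 0.03
  (p -> (((~q \/ r) -> ~p) -> (~q /\ p))): min(1, 1 − 0.03 + 0.03) = 1
  (~r /\ (p -> (((~q \/ r) -> ~p) -> (~q /\ p)))) = min(0.52, 1) = 0.52
  (r \/ (~r /\ (p -> (((~q \/ r) -> ~p) -> (~q /\ p))))) = max(0.48, 0.52) = 0.52
  Łukasiewicz value = 0.52
Difference: 0.48 − 0.52 = -0.04

-0.04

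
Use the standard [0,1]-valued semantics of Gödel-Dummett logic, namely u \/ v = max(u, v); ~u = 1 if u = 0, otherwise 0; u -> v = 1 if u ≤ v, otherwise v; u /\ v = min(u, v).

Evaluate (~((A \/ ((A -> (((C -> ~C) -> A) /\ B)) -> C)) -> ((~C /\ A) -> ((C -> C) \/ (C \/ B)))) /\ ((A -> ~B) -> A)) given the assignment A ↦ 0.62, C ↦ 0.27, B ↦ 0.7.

~C: Gödel ¬ of 0.27 = 0 (operand ≠ 0)
(C -> ~C): 0.27 > 0, so result = 0
((C -> ~C) -> A): 0 ≤ 0.62, so result = 1
(((C -> ~C) -> A) /\ B) = min(1, 0.7) = 0.7
(A -> (((C -> ~C) -> A) /\ B)): 0.62 ≤ 0.7, so result = 1
((A -> (((C -> ~C) -> A) /\ B)) -> C): 1 > 0.27, so result = 0.27
(A \/ ((A -> (((C -> ~C) -> A) /\ B)) -> C)) = max(0.62, 0.27) = 0.62
~C: Gödel ¬ of 0.27 = 0 (operand ≠ 0)
(~C /\ A) = min(0, 0.62) = 0
(C -> C): 0.27 ≤ 0.27, so result = 1
(C \/ B) = max(0.27, 0.7) = 0.7
((C -> C) \/ (C \/ B)) = max(1, 0.7) = 1
((~C /\ A) -> ((C -> C) \/ (C \/ B))): 0 ≤ 1, so result = 1
((A \/ ((A -> (((C -> ~C) -> A) /\ B)) -> C)) -> ((~C /\ A) -> ((C -> C) \/ (C \/ B)))): 0.62 ≤ 1, so result = 1
~((A \/ ((A -> (((C -> ~C) -> A) /\ B)) -> C)) -> ((~C /\ A) -> ((C -> C) \/ (C \/ B)))): Gödel ¬ of 1 = 0 (operand ≠ 0)
~B: Gödel ¬ of 0.7 = 0 (operand ≠ 0)
(A -> ~B): 0.62 > 0, so result = 0
((A -> ~B) -> A): 0 ≤ 0.62, so result = 1
(~((A \/ ((A -> (((C -> ~C) -> A) /\ B)) -> C)) -> ((~C /\ A) -> ((C -> C) \/ (C \/ B)))) /\ ((A -> ~B) -> A)) = min(0, 1) = 0

0.00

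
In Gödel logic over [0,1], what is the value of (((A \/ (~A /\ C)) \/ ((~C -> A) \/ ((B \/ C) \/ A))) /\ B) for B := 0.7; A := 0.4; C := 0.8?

0.70

~A: Gödel ¬ of 0.4 = 0 (operand ≠ 0)
(~A /\ C) = min(0, 0.8) = 0
(A \/ (~A /\ C)) = max(0.4, 0) = 0.4
~C: Gödel ¬ of 0.8 = 0 (operand ≠ 0)
(~C -> A): 0 ≤ 0.4, so result = 1
(B \/ C) = max(0.7, 0.8) = 0.8
((B \/ C) \/ A) = max(0.8, 0.4) = 0.8
((~C -> A) \/ ((B \/ C) \/ A)) = max(1, 0.8) = 1
((A \/ (~A /\ C)) \/ ((~C -> A) \/ ((B \/ C) \/ A))) = max(0.4, 1) = 1
(((A \/ (~A /\ C)) \/ ((~C -> A) \/ ((B \/ C) \/ A))) /\ B) = min(1, 0.7) = 0.7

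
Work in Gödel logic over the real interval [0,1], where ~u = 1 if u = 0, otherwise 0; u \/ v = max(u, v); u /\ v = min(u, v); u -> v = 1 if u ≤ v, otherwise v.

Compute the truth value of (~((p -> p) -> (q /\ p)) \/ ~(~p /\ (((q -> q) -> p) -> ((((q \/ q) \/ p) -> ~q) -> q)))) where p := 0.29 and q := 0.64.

(p -> p): 0.29 ≤ 0.29, so result = 1
(q /\ p) = min(0.64, 0.29) = 0.29
((p -> p) -> (q /\ p)): 1 > 0.29, so result = 0.29
~((p -> p) -> (q /\ p)): Gödel ¬ of 0.29 = 0 (operand ≠ 0)
~p: Gödel ¬ of 0.29 = 0 (operand ≠ 0)
(q -> q): 0.64 ≤ 0.64, so result = 1
((q -> q) -> p): 1 > 0.29, so result = 0.29
(q \/ q) = max(0.64, 0.64) = 0.64
((q \/ q) \/ p) = max(0.64, 0.29) = 0.64
~q: Gödel ¬ of 0.64 = 0 (operand ≠ 0)
(((q \/ q) \/ p) -> ~q): 0.64 > 0, so result = 0
((((q \/ q) \/ p) -> ~q) -> q): 0 ≤ 0.64, so result = 1
(((q -> q) -> p) -> ((((q \/ q) \/ p) -> ~q) -> q)): 0.29 ≤ 1, so result = 1
(~p /\ (((q -> q) -> p) -> ((((q \/ q) \/ p) -> ~q) -> q))) = min(0, 1) = 0
~(~p /\ (((q -> q) -> p) -> ((((q \/ q) \/ p) -> ~q) -> q))): Gödel ¬ of 0 = 1 (operand is 0)
(~((p -> p) -> (q /\ p)) \/ ~(~p /\ (((q -> q) -> p) -> ((((q \/ q) \/ p) -> ~q) -> q)))) = max(0, 1) = 1

1.00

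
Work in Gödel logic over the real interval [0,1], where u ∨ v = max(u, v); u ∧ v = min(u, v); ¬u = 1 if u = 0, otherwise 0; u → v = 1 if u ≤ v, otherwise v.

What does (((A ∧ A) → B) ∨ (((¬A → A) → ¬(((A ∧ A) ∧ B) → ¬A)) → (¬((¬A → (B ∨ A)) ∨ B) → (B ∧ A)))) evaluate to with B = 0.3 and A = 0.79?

(A ∧ A) = min(0.79, 0.79) = 0.79
((A ∧ A) → B): 0.79 > 0.3, so result = 0.3
¬A: Gödel ¬ of 0.79 = 0 (operand ≠ 0)
(¬A → A): 0 ≤ 0.79, so result = 1
(A ∧ A) = min(0.79, 0.79) = 0.79
((A ∧ A) ∧ B) = min(0.79, 0.3) = 0.3
¬A: Gödel ¬ of 0.79 = 0 (operand ≠ 0)
(((A ∧ A) ∧ B) → ¬A): 0.3 > 0, so result = 0
¬(((A ∧ A) ∧ B) → ¬A): Gödel ¬ of 0 = 1 (operand is 0)
((¬A → A) → ¬(((A ∧ A) ∧ B) → ¬A)): 1 ≤ 1, so result = 1
¬A: Gödel ¬ of 0.79 = 0 (operand ≠ 0)
(B ∨ A) = max(0.3, 0.79) = 0.79
(¬A → (B ∨ A)): 0 ≤ 0.79, so result = 1
((¬A → (B ∨ A)) ∨ B) = max(1, 0.3) = 1
¬((¬A → (B ∨ A)) ∨ B): Gödel ¬ of 1 = 0 (operand ≠ 0)
(B ∧ A) = min(0.3, 0.79) = 0.3
(¬((¬A → (B ∨ A)) ∨ B) → (B ∧ A)): 0 ≤ 0.3, so result = 1
(((¬A → A) → ¬(((A ∧ A) ∧ B) → ¬A)) → (¬((¬A → (B ∨ A)) ∨ B) → (B ∧ A))): 1 ≤ 1, so result = 1
(((A ∧ A) → B) ∨ (((¬A → A) → ¬(((A ∧ A) ∧ B) → ¬A)) → (¬((¬A → (B ∨ A)) ∨ B) → (B ∧ A)))) = max(0.3, 1) = 1

1.00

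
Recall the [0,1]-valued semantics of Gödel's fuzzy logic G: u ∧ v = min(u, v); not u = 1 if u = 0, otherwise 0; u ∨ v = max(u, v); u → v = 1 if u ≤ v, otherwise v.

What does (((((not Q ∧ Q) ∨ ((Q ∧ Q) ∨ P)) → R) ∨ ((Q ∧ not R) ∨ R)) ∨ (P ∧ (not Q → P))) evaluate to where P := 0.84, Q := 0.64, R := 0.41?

0.84

not Q: Gödel ¬ of 0.64 = 0 (operand ≠ 0)
(not Q ∧ Q) = min(0, 0.64) = 0
(Q ∧ Q) = min(0.64, 0.64) = 0.64
((Q ∧ Q) ∨ P) = max(0.64, 0.84) = 0.84
((not Q ∧ Q) ∨ ((Q ∧ Q) ∨ P)) = max(0, 0.84) = 0.84
(((not Q ∧ Q) ∨ ((Q ∧ Q) ∨ P)) → R): 0.84 > 0.41, so result = 0.41
not R: Gödel ¬ of 0.41 = 0 (operand ≠ 0)
(Q ∧ not R) = min(0.64, 0) = 0
((Q ∧ not R) ∨ R) = max(0, 0.41) = 0.41
((((not Q ∧ Q) ∨ ((Q ∧ Q) ∨ P)) → R) ∨ ((Q ∧ not R) ∨ R)) = max(0.41, 0.41) = 0.41
not Q: Gödel ¬ of 0.64 = 0 (operand ≠ 0)
(not Q → P): 0 ≤ 0.84, so result = 1
(P ∧ (not Q → P)) = min(0.84, 1) = 0.84
(((((not Q ∧ Q) ∨ ((Q ∧ Q) ∨ P)) → R) ∨ ((Q ∧ not R) ∨ R)) ∨ (P ∧ (not Q → P))) = max(0.41, 0.84) = 0.84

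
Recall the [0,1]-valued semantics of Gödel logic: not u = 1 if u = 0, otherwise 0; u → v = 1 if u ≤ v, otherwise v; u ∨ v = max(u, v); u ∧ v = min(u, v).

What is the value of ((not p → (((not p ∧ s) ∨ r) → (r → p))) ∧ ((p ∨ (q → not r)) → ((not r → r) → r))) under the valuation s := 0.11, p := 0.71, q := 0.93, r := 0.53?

0.53

not p: Gödel ¬ of 0.71 = 0 (operand ≠ 0)
not p: Gödel ¬ of 0.71 = 0 (operand ≠ 0)
(not p ∧ s) = min(0, 0.11) = 0
((not p ∧ s) ∨ r) = max(0, 0.53) = 0.53
(r → p): 0.53 ≤ 0.71, so result = 1
(((not p ∧ s) ∨ r) → (r → p)): 0.53 ≤ 1, so result = 1
(not p → (((not p ∧ s) ∨ r) → (r → p))): 0 ≤ 1, so result = 1
not r: Gödel ¬ of 0.53 = 0 (operand ≠ 0)
(q → not r): 0.93 > 0, so result = 0
(p ∨ (q → not r)) = max(0.71, 0) = 0.71
not r: Gödel ¬ of 0.53 = 0 (operand ≠ 0)
(not r → r): 0 ≤ 0.53, so result = 1
((not r → r) → r): 1 > 0.53, so result = 0.53
((p ∨ (q → not r)) → ((not r → r) → r)): 0.71 > 0.53, so result = 0.53
((not p → (((not p ∧ s) ∨ r) → (r → p))) ∧ ((p ∨ (q → not r)) → ((not r → r) → r))) = min(1, 0.53) = 0.53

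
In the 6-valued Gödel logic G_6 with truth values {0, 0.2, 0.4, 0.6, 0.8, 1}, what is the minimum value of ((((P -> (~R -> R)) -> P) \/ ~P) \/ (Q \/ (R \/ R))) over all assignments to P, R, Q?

The minimum is attained at P = 0.2, R = 0.2, Q = 0:
  ~R: Gödel ¬ of 0.2 = 0 (operand ≠ 0)
  (~R -> R): 0 ≤ 0.2, so result = 1
  (P -> (~R -> R)): 0.2 ≤ 1, so result = 1
  ((P -> (~R -> R)) -> P): 1 > 0.2, so result = 0.2
  ~P: Gödel ¬ of 0.2 = 0 (operand ≠ 0)
  (((P -> (~R -> R)) -> P) \/ ~P) = max(0.2, 0) = 0.2
  (R \/ R) = max(0.2, 0.2) = 0.2
  (Q \/ (R \/ R)) = max(0, 0.2) = 0.2
  ((((P -> (~R -> R)) -> P) \/ ~P) \/ (Q \/ (R \/ R))) = max(0.2, 0.2) = 0.2
Checking all 216 assignments confirms none give a value below 0.20.

0.20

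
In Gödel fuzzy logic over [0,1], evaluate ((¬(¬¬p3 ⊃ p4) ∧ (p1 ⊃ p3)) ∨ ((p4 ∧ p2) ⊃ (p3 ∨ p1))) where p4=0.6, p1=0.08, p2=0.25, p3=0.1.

¬p3: Gödel ¬ of 0.1 = 0 (operand ≠ 0)
¬¬p3: Gödel ¬ of 0 = 1 (operand is 0)
(¬¬p3 ⊃ p4): 1 > 0.6, so result = 0.6
¬(¬¬p3 ⊃ p4): Gödel ¬ of 0.6 = 0 (operand ≠ 0)
(p1 ⊃ p3): 0.08 ≤ 0.1, so result = 1
(¬(¬¬p3 ⊃ p4) ∧ (p1 ⊃ p3)) = min(0, 1) = 0
(p4 ∧ p2) = min(0.6, 0.25) = 0.25
(p3 ∨ p1) = max(0.1, 0.08) = 0.1
((p4 ∧ p2) ⊃ (p3 ∨ p1)): 0.25 > 0.1, so result = 0.1
((¬(¬¬p3 ⊃ p4) ∧ (p1 ⊃ p3)) ∨ ((p4 ∧ p2) ⊃ (p3 ∨ p1))) = max(0, 0.1) = 0.1

0.10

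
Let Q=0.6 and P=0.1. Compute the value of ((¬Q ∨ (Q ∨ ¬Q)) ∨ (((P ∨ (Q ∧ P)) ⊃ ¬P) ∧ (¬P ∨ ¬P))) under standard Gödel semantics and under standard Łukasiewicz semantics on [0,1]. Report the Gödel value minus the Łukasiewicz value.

-0.30

Gödel evaluation:
  ¬Q: Gödel ¬ of 0.6 = 0 (operand ≠ 0)
  ¬Q: Gödel ¬ of 0.6 = 0 (operand ≠ 0)
  (Q ∨ ¬Q) = max(0.6, 0) = 0.6
  (¬Q ∨ (Q ∨ ¬Q)) = max(0, 0.6) = 0.6
  (Q ∧ P) = min(0.6, 0.1) = 0.1
  (P ∨ (Q ∧ P)) = max(0.1, 0.1) = 0.1
  ¬P: Gödel ¬ of 0.1 = 0 (operand ≠ 0)
  ((P ∨ (Q ∧ P)) ⊃ ¬P): 0.1 > 0, so result = 0
  ¬P: Gödel ¬ of 0.1 = 0 (operand ≠ 0)
  ¬P: Gödel ¬ of 0.1 = 0 (operand ≠ 0)
  (¬P ∨ ¬P) = max(0, 0) = 0
  (((P ∨ (Q ∧ P)) ⊃ ¬P) ∧ (¬P ∨ ¬P)) = min(0, 0) = 0
  ((¬Q ∨ (Q ∨ ¬Q)) ∨ (((P ∨ (Q ∧ P)) ⊃ ¬P) ∧ (¬P ∨ ¬P))) = max(0.6, 0) = 0.6
  Gödel value = 0.6
Łukasiewicz evaluation:
  ¬Q: Łukasiewicz ¬ gives 1 − 0.6 = 0.4
  ¬Q: Łukasiewicz ¬ gives 1 − 0.6 = 0.4
  (Q ∨ ¬Q) = max(0.6, 0.4) = 0.6
  (¬Q ∨ (Q ∨ ¬Q)) = max(0.4, 0.6) = 0.6
  (Q ∧ P) = min(0.6, 0.1) = 0.1
  (P ∨ (Q ∧ P)) = max(0.1, 0.1) = 0.1
  ¬P: Łukasiewicz ¬ gives 1 − 0.1 = 0.9
  ((P ∨ (Q ∧ P)) ⊃ ¬P): min(1, 1 − 0.1 + 0.9) = 1
  ¬P: Łukasiewicz ¬ gives 1 − 0.1 = 0.9
  ¬P: Łukasiewicz ¬ gives 1 − 0.1 = 0.9
  (¬P ∨ ¬P) = max(0.9, 0.9) = 0.9
  (((P ∨ (Q ∧ P)) ⊃ ¬P) ∧ (¬P ∨ ¬P)) = min(1, 0.9) = 0.9
  ((¬Q ∨ (Q ∨ ¬Q)) ∨ (((P ∨ (Q ∧ P)) ⊃ ¬P) ∧ (¬P ∨ ¬P))) = max(0.6, 0.9) = 0.9
  Łukasiewicz value = 0.9
Difference: 0.6 − 0.9 = -0.30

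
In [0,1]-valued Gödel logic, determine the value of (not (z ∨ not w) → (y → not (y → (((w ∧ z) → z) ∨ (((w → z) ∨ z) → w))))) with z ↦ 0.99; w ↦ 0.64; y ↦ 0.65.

not w: Gödel ¬ of 0.64 = 0 (operand ≠ 0)
(z ∨ not w) = max(0.99, 0) = 0.99
not (z ∨ not w): Gödel ¬ of 0.99 = 0 (operand ≠ 0)
(w ∧ z) = min(0.64, 0.99) = 0.64
((w ∧ z) → z): 0.64 ≤ 0.99, so result = 1
(w → z): 0.64 ≤ 0.99, so result = 1
((w → z) ∨ z) = max(1, 0.99) = 1
(((w → z) ∨ z) → w): 1 > 0.64, so result = 0.64
(((w ∧ z) → z) ∨ (((w → z) ∨ z) → w)) = max(1, 0.64) = 1
(y → (((w ∧ z) → z) ∨ (((w → z) ∨ z) → w))): 0.65 ≤ 1, so result = 1
not (y → (((w ∧ z) → z) ∨ (((w → z) ∨ z) → w))): Gödel ¬ of 1 = 0 (operand ≠ 0)
(y → not (y → (((w ∧ z) → z) ∨ (((w → z) ∨ z) → w)))): 0.65 > 0, so result = 0
(not (z ∨ not w) → (y → not (y → (((w ∧ z) → z) ∨ (((w → z) ∨ z) → w))))): 0 ≤ 0, so result = 1

1.00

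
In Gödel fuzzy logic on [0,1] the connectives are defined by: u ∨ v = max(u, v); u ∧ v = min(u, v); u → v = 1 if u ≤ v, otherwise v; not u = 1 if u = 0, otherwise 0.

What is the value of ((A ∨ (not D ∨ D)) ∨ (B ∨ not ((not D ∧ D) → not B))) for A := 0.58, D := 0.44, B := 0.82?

not D: Gödel ¬ of 0.44 = 0 (operand ≠ 0)
(not D ∨ D) = max(0, 0.44) = 0.44
(A ∨ (not D ∨ D)) = max(0.58, 0.44) = 0.58
not D: Gödel ¬ of 0.44 = 0 (operand ≠ 0)
(not D ∧ D) = min(0, 0.44) = 0
not B: Gödel ¬ of 0.82 = 0 (operand ≠ 0)
((not D ∧ D) → not B): 0 ≤ 0, so result = 1
not ((not D ∧ D) → not B): Gödel ¬ of 1 = 0 (operand ≠ 0)
(B ∨ not ((not D ∧ D) → not B)) = max(0.82, 0) = 0.82
((A ∨ (not D ∨ D)) ∨ (B ∨ not ((not D ∧ D) → not B))) = max(0.58, 0.82) = 0.82

0.82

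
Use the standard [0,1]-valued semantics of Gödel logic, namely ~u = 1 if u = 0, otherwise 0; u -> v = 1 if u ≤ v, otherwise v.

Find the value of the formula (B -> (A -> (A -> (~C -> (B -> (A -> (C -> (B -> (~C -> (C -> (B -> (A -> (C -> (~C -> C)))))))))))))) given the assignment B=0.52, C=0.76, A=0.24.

~C: Gödel ¬ of 0.76 = 0 (operand ≠ 0)
~C: Gödel ¬ of 0.76 = 0 (operand ≠ 0)
~C: Gödel ¬ of 0.76 = 0 (operand ≠ 0)
(~C -> C): 0 ≤ 0.76, so result = 1
(C -> (~C -> C)): 0.76 ≤ 1, so result = 1
(A -> (C -> (~C -> C))): 0.24 ≤ 1, so result = 1
(B -> (A -> (C -> (~C -> C)))): 0.52 ≤ 1, so result = 1
(C -> (B -> (A -> (C -> (~C -> C))))): 0.76 ≤ 1, so result = 1
(~C -> (C -> (B -> (A -> (C -> (~C -> C)))))): 0 ≤ 1, so result = 1
(B -> (~C -> (C -> (B -> (A -> (C -> (~C -> C))))))): 0.52 ≤ 1, so result = 1
(C -> (B -> (~C -> (C -> (B -> (A -> (C -> (~C -> C)))))))): 0.76 ≤ 1, so result = 1
(A -> (C -> (B -> (~C -> (C -> (B -> (A -> (C -> (~C -> C))))))))): 0.24 ≤ 1, so result = 1
(B -> (A -> (C -> (B -> (~C -> (C -> (B -> (A -> (C -> (~C -> C)))))))))): 0.52 ≤ 1, so result = 1
(~C -> (B -> (A -> (C -> (B -> (~C -> (C -> (B -> (A -> (C -> (~C -> C))))))))))): 0 ≤ 1, so result = 1
(A -> (~C -> (B -> (A -> (C -> (B -> (~C -> (C -> (B -> (A -> (C -> (~C -> C)))))))))))): 0.24 ≤ 1, so result = 1
(A -> (A -> (~C -> (B -> (A -> (C -> (B -> (~C -> (C -> (B -> (A -> (C -> (~C -> C))))))))))))): 0.24 ≤ 1, so result = 1
(B -> (A -> (A -> (~C -> (B -> (A -> (C -> (B -> (~C -> (C -> (B -> (A -> (C -> (~C -> C)))))))))))))): 0.52 ≤ 1, so result = 1

1.00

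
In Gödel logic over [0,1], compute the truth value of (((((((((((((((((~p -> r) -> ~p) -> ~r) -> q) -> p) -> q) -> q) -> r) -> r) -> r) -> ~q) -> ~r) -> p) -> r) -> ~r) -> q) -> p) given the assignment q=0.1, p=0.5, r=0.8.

0.50

~p: Gödel ¬ of 0.5 = 0 (operand ≠ 0)
(~p -> r): 0 ≤ 0.8, so result = 1
~p: Gödel ¬ of 0.5 = 0 (operand ≠ 0)
((~p -> r) -> ~p): 1 > 0, so result = 0
~r: Gödel ¬ of 0.8 = 0 (operand ≠ 0)
(((~p -> r) -> ~p) -> ~r): 0 ≤ 0, so result = 1
((((~p -> r) -> ~p) -> ~r) -> q): 1 > 0.1, so result = 0.1
(((((~p -> r) -> ~p) -> ~r) -> q) -> p): 0.1 ≤ 0.5, so result = 1
((((((~p -> r) -> ~p) -> ~r) -> q) -> p) -> q): 1 > 0.1, so result = 0.1
(((((((~p -> r) -> ~p) -> ~r) -> q) -> p) -> q) -> q): 0.1 ≤ 0.1, so result = 1
((((((((~p -> r) -> ~p) -> ~r) -> q) -> p) -> q) -> q) -> r): 1 > 0.8, so result = 0.8
(((((((((~p -> r) -> ~p) -> ~r) -> q) -> p) -> q) -> q) -> r) -> r): 0.8 ≤ 0.8, so result = 1
((((((((((~p -> r) -> ~p) -> ~r) -> q) -> p) -> q) -> q) -> r) -> r) -> r): 1 > 0.8, so result = 0.8
~q: Gödel ¬ of 0.1 = 0 (operand ≠ 0)
(((((((((((~p -> r) -> ~p) -> ~r) -> q) -> p) -> q) -> q) -> r) -> r) -> r) -> ~q): 0.8 > 0, so result = 0
~r: Gödel ¬ of 0.8 = 0 (operand ≠ 0)
((((((((((((~p -> r) -> ~p) -> ~r) -> q) -> p) -> q) -> q) -> r) -> r) -> r) -> ~q) -> ~r): 0 ≤ 0, so result = 1
(((((((((((((~p -> r) -> ~p) -> ~r) -> q) -> p) -> q) -> q) -> r) -> r) -> r) -> ~q) -> ~r) -> p): 1 > 0.5, so result = 0.5
((((((((((((((~p -> r) -> ~p) -> ~r) -> q) -> p) -> q) -> q) -> r) -> r) -> r) -> ~q) -> ~r) -> p) -> r): 0.5 ≤ 0.8, so result = 1
~r: Gödel ¬ of 0.8 = 0 (operand ≠ 0)
(((((((((((((((~p -> r) -> ~p) -> ~r) -> q) -> p) -> q) -> q) -> r) -> r) -> r) -> ~q) -> ~r) -> p) -> r) -> ~r): 1 > 0, so result = 0
((((((((((((((((~p -> r) -> ~p) -> ~r) -> q) -> p) -> q) -> q) -> r) -> r) -> r) -> ~q) -> ~r) -> p) -> r) -> ~r) -> q): 0 ≤ 0.1, so result = 1
(((((((((((((((((~p -> r) -> ~p) -> ~r) -> q) -> p) -> q) -> q) -> r) -> r) -> r) -> ~q) -> ~r) -> p) -> r) -> ~r) -> q) -> p): 1 > 0.5, so result = 0.5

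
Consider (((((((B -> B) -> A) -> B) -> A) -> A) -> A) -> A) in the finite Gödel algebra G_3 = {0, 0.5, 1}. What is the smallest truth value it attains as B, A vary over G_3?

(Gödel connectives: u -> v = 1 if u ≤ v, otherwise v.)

The minimum is attained at B = 0, A = 0.5:
  (B -> B): 0 ≤ 0, so result = 1
  ((B -> B) -> A): 1 > 0.5, so result = 0.5
  (((B -> B) -> A) -> B): 0.5 > 0, so result = 0
  ((((B -> B) -> A) -> B) -> A): 0 ≤ 0.5, so result = 1
  (((((B -> B) -> A) -> B) -> A) -> A): 1 > 0.5, so result = 0.5
  ((((((B -> B) -> A) -> B) -> A) -> A) -> A): 0.5 ≤ 0.5, so result = 1
  (((((((B -> B) -> A) -> B) -> A) -> A) -> A) -> A): 1 > 0.5, so result = 0.5
Checking all 9 assignments confirms none give a value below 0.50.

0.50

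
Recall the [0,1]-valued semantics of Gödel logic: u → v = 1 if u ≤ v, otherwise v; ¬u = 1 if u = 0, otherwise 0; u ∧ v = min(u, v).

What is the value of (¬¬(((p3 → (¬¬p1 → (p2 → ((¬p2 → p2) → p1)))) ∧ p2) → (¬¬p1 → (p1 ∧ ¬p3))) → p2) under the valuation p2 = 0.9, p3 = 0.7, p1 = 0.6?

¬p1: Gödel ¬ of 0.6 = 0 (operand ≠ 0)
¬¬p1: Gödel ¬ of 0 = 1 (operand is 0)
¬p2: Gödel ¬ of 0.9 = 0 (operand ≠ 0)
(¬p2 → p2): 0 ≤ 0.9, so result = 1
((¬p2 → p2) → p1): 1 > 0.6, so result = 0.6
(p2 → ((¬p2 → p2) → p1)): 0.9 > 0.6, so result = 0.6
(¬¬p1 → (p2 → ((¬p2 → p2) → p1))): 1 > 0.6, so result = 0.6
(p3 → (¬¬p1 → (p2 → ((¬p2 → p2) → p1)))): 0.7 > 0.6, so result = 0.6
((p3 → (¬¬p1 → (p2 → ((¬p2 → p2) → p1)))) ∧ p2) = min(0.6, 0.9) = 0.6
¬p1: Gödel ¬ of 0.6 = 0 (operand ≠ 0)
¬¬p1: Gödel ¬ of 0 = 1 (operand is 0)
¬p3: Gödel ¬ of 0.7 = 0 (operand ≠ 0)
(p1 ∧ ¬p3) = min(0.6, 0) = 0
(¬¬p1 → (p1 ∧ ¬p3)): 1 > 0, so result = 0
(((p3 → (¬¬p1 → (p2 → ((¬p2 → p2) → p1)))) ∧ p2) → (¬¬p1 → (p1 ∧ ¬p3))): 0.6 > 0, so result = 0
¬(((p3 → (¬¬p1 → (p2 → ((¬p2 → p2) → p1)))) ∧ p2) → (¬¬p1 → (p1 ∧ ¬p3))): Gödel ¬ of 0 = 1 (operand is 0)
¬¬(((p3 → (¬¬p1 → (p2 → ((¬p2 → p2) → p1)))) ∧ p2) → (¬¬p1 → (p1 ∧ ¬p3))): Gödel ¬ of 1 = 0 (operand ≠ 0)
(¬¬(((p3 → (¬¬p1 → (p2 → ((¬p2 → p2) → p1)))) ∧ p2) → (¬¬p1 → (p1 ∧ ¬p3))) → p2): 0 ≤ 0.9, so result = 1

1.00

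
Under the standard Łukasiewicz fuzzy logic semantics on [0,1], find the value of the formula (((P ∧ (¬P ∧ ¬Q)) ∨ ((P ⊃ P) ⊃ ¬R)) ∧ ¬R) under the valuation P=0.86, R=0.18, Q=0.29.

¬P: Łukasiewicz ¬ gives 1 − 0.86 = 0.14
¬Q: Łukasiewicz ¬ gives 1 − 0.29 = 0.71
(¬P ∧ ¬Q) = min(0.14, 0.71) = 0.14
(P ∧ (¬P ∧ ¬Q)) = min(0.86, 0.14) = 0.14
(P ⊃ P): min(1, 1 − 0.86 + 0.86) = 1
¬R: Łukasiewicz ¬ gives 1 − 0.18 = 0.82
((P ⊃ P) ⊃ ¬R): min(1, 1 − 1 + 0.82) = 0.82
((P ∧ (¬P ∧ ¬Q)) ∨ ((P ⊃ P) ⊃ ¬R)) = max(0.14, 0.82) = 0.82
¬R: Łukasiewicz ¬ gives 1 − 0.18 = 0.82
(((P ∧ (¬P ∧ ¬Q)) ∨ ((P ⊃ P) ⊃ ¬R)) ∧ ¬R) = min(0.82, 0.82) = 0.82

0.82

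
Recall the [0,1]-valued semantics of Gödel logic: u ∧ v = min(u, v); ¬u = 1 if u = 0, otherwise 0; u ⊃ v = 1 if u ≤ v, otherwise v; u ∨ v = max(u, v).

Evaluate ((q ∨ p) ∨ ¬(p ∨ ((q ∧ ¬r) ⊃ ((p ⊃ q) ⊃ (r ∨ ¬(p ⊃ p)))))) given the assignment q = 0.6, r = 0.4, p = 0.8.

(q ∨ p) = max(0.6, 0.8) = 0.8
¬r: Gödel ¬ of 0.4 = 0 (operand ≠ 0)
(q ∧ ¬r) = min(0.6, 0) = 0
(p ⊃ q): 0.8 > 0.6, so result = 0.6
(p ⊃ p): 0.8 ≤ 0.8, so result = 1
¬(p ⊃ p): Gödel ¬ of 1 = 0 (operand ≠ 0)
(r ∨ ¬(p ⊃ p)) = max(0.4, 0) = 0.4
((p ⊃ q) ⊃ (r ∨ ¬(p ⊃ p))): 0.6 > 0.4, so result = 0.4
((q ∧ ¬r) ⊃ ((p ⊃ q) ⊃ (r ∨ ¬(p ⊃ p)))): 0 ≤ 0.4, so result = 1
(p ∨ ((q ∧ ¬r) ⊃ ((p ⊃ q) ⊃ (r ∨ ¬(p ⊃ p))))) = max(0.8, 1) = 1
¬(p ∨ ((q ∧ ¬r) ⊃ ((p ⊃ q) ⊃ (r ∨ ¬(p ⊃ p))))): Gödel ¬ of 1 = 0 (operand ≠ 0)
((q ∨ p) ∨ ¬(p ∨ ((q ∧ ¬r) ⊃ ((p ⊃ q) ⊃ (r ∨ ¬(p ⊃ p)))))) = max(0.8, 0) = 0.8

0.80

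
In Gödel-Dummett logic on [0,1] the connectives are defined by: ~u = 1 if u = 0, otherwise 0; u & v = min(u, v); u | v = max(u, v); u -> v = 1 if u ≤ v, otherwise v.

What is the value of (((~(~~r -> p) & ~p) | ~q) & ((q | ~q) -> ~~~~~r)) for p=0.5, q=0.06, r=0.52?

0.00

~r: Gödel ¬ of 0.52 = 0 (operand ≠ 0)
~~r: Gödel ¬ of 0 = 1 (operand is 0)
(~~r -> p): 1 > 0.5, so result = 0.5
~(~~r -> p): Gödel ¬ of 0.5 = 0 (operand ≠ 0)
~p: Gödel ¬ of 0.5 = 0 (operand ≠ 0)
(~(~~r -> p) & ~p) = min(0, 0) = 0
~q: Gödel ¬ of 0.06 = 0 (operand ≠ 0)
((~(~~r -> p) & ~p) | ~q) = max(0, 0) = 0
~q: Gödel ¬ of 0.06 = 0 (operand ≠ 0)
(q | ~q) = max(0.06, 0) = 0.06
~r: Gödel ¬ of 0.52 = 0 (operand ≠ 0)
~~r: Gödel ¬ of 0 = 1 (operand is 0)
~~~r: Gödel ¬ of 1 = 0 (operand ≠ 0)
~~~~r: Gödel ¬ of 0 = 1 (operand is 0)
~~~~~r: Gödel ¬ of 1 = 0 (operand ≠ 0)
((q | ~q) -> ~~~~~r): 0.06 > 0, so result = 0
(((~(~~r -> p) & ~p) | ~q) & ((q | ~q) -> ~~~~~r)) = min(0, 0) = 0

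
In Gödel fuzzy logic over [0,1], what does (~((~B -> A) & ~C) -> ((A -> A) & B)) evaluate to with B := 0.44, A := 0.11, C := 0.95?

0.44

~B: Gödel ¬ of 0.44 = 0 (operand ≠ 0)
(~B -> A): 0 ≤ 0.11, so result = 1
~C: Gödel ¬ of 0.95 = 0 (operand ≠ 0)
((~B -> A) & ~C) = min(1, 0) = 0
~((~B -> A) & ~C): Gödel ¬ of 0 = 1 (operand is 0)
(A -> A): 0.11 ≤ 0.11, so result = 1
((A -> A) & B) = min(1, 0.44) = 0.44
(~((~B -> A) & ~C) -> ((A -> A) & B)): 1 > 0.44, so result = 0.44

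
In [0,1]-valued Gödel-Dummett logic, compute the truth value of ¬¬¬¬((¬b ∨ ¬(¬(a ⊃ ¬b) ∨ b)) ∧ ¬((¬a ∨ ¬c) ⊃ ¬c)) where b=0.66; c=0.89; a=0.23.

0.00

¬b: Gödel ¬ of 0.66 = 0 (operand ≠ 0)
¬b: Gödel ¬ of 0.66 = 0 (operand ≠ 0)
(a ⊃ ¬b): 0.23 > 0, so result = 0
¬(a ⊃ ¬b): Gödel ¬ of 0 = 1 (operand is 0)
(¬(a ⊃ ¬b) ∨ b) = max(1, 0.66) = 1
¬(¬(a ⊃ ¬b) ∨ b): Gödel ¬ of 1 = 0 (operand ≠ 0)
(¬b ∨ ¬(¬(a ⊃ ¬b) ∨ b)) = max(0, 0) = 0
¬a: Gödel ¬ of 0.23 = 0 (operand ≠ 0)
¬c: Gödel ¬ of 0.89 = 0 (operand ≠ 0)
(¬a ∨ ¬c) = max(0, 0) = 0
¬c: Gödel ¬ of 0.89 = 0 (operand ≠ 0)
((¬a ∨ ¬c) ⊃ ¬c): 0 ≤ 0, so result = 1
¬((¬a ∨ ¬c) ⊃ ¬c): Gödel ¬ of 1 = 0 (operand ≠ 0)
((¬b ∨ ¬(¬(a ⊃ ¬b) ∨ b)) ∧ ¬((¬a ∨ ¬c) ⊃ ¬c)) = min(0, 0) = 0
¬((¬b ∨ ¬(¬(a ⊃ ¬b) ∨ b)) ∧ ¬((¬a ∨ ¬c) ⊃ ¬c)): Gödel ¬ of 0 = 1 (operand is 0)
¬¬((¬b ∨ ¬(¬(a ⊃ ¬b) ∨ b)) ∧ ¬((¬a ∨ ¬c) ⊃ ¬c)): Gödel ¬ of 1 = 0 (operand ≠ 0)
¬¬¬((¬b ∨ ¬(¬(a ⊃ ¬b) ∨ b)) ∧ ¬((¬a ∨ ¬c) ⊃ ¬c)): Gödel ¬ of 0 = 1 (operand is 0)
¬¬¬¬((¬b ∨ ¬(¬(a ⊃ ¬b) ∨ b)) ∧ ¬((¬a ∨ ¬c) ⊃ ¬c)): Gödel ¬ of 1 = 0 (operand ≠ 0)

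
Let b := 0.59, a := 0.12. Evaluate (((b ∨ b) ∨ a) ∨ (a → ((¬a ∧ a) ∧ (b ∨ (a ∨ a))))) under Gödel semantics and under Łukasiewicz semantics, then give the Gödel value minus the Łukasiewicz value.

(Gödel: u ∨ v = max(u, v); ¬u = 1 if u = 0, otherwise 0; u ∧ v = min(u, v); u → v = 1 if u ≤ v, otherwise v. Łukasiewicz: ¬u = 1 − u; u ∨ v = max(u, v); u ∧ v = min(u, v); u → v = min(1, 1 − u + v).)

Gödel evaluation:
  (b ∨ b) = max(0.59, 0.59) = 0.59
  ((b ∨ b) ∨ a) = max(0.59, 0.12) = 0.59
  ¬a: Gödel ¬ of 0.12 = 0 (operand ≠ 0)
  (¬a ∧ a) = min(0, 0.12) = 0
  (a ∨ a) = max(0.12, 0.12) = 0.12
  (b ∨ (a ∨ a)) = max(0.59, 0.12) = 0.59
  ((¬a ∧ a) ∧ (b ∨ (a ∨ a))) = min(0, 0.59) = 0
  (a → ((¬a ∧ a) ∧ (b ∨ (a ∨ a)))): 0.12 > 0, so result = 0
  (((b ∨ b) ∨ a) ∨ (a → ((¬a ∧ a) ∧ (b ∨ (a ∨ a))))) = max(0.59, 0) = 0.59
  Gödel value = 0.59
Łukasiewicz evaluation:
  (b ∨ b) = max(0.59, 0.59) = 0.59
  ((b ∨ b) ∨ a) = max(0.59, 0.12) = 0.59
  ¬a: Łukasiewicz ¬ gives 1 − 0.12 = 0.88
  (¬a ∧ a) = min(0.88, 0.12) = 0.12
  (a ∨ a) = max(0.12, 0.12) = 0.12
  (b ∨ (a ∨ a)) = max(0.59, 0.12) = 0.59
  ((¬a ∧ a) ∧ (b ∨ (a ∨ a))) = min(0.12, 0.59) = 0.12
  (a → ((¬a ∧ a) ∧ (b ∨ (a ∨ a)))): min(1, 1 − 0.12 + 0.12) = 1
  (((b ∨ b) ∨ a) ∨ (a → ((¬a ∧ a) ∧ (b ∨ (a ∨ a))))) = max(0.59, 1) = 1
  Łukasiewicz value = 1
Difference: 0.59 − 1 = -0.41

-0.41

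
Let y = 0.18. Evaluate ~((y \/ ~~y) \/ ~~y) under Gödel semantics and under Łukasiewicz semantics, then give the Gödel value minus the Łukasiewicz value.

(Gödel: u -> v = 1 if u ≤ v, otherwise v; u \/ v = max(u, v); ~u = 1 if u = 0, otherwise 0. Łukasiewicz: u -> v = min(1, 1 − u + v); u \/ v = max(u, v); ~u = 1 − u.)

-0.82

Gödel evaluation:
  ~y: Gödel ¬ of 0.18 = 0 (operand ≠ 0)
  ~~y: Gödel ¬ of 0 = 1 (operand is 0)
  (y \/ ~~y) = max(0.18, 1) = 1
  ~y: Gödel ¬ of 0.18 = 0 (operand ≠ 0)
  ~~y: Gödel ¬ of 0 = 1 (operand is 0)
  ((y \/ ~~y) \/ ~~y) = max(1, 1) = 1
  ~((y \/ ~~y) \/ ~~y): Gödel ¬ of 1 = 0 (operand ≠ 0)
  Gödel value = 0
Łukasiewicz evaluation:
  ~y: Łukasiewicz ¬ gives 1 − 0.18 = 0.82
  ~~y: Łukasiewicz ¬ gives 1 − 0.82 = 0.18
  (y \/ ~~y) = max(0.18, 0.18) = 0.18
  ~y: Łukasiewicz ¬ gives 1 − 0.18 = 0.82
  ~~y: Łukasiewicz ¬ gives 1 − 0.82 = 0.18
  ((y \/ ~~y) \/ ~~y) = max(0.18, 0.18) = 0.18
  ~((y \/ ~~y) \/ ~~y): Łukasiewicz ¬ gives 1 − 0.18 = 0.82
  Łukasiewicz value = 0.82
Difference: 0 − 0.82 = -0.82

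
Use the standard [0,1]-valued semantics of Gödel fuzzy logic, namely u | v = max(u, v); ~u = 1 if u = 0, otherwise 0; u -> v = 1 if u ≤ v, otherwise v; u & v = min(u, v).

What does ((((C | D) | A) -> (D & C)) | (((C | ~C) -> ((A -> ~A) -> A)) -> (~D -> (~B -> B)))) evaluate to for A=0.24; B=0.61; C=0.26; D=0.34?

(C | D) = max(0.26, 0.34) = 0.34
((C | D) | A) = max(0.34, 0.24) = 0.34
(D & C) = min(0.34, 0.26) = 0.26
(((C | D) | A) -> (D & C)): 0.34 > 0.26, so result = 0.26
~C: Gödel ¬ of 0.26 = 0 (operand ≠ 0)
(C | ~C) = max(0.26, 0) = 0.26
~A: Gödel ¬ of 0.24 = 0 (operand ≠ 0)
(A -> ~A): 0.24 > 0, so result = 0
((A -> ~A) -> A): 0 ≤ 0.24, so result = 1
((C | ~C) -> ((A -> ~A) -> A)): 0.26 ≤ 1, so result = 1
~D: Gödel ¬ of 0.34 = 0 (operand ≠ 0)
~B: Gödel ¬ of 0.61 = 0 (operand ≠ 0)
(~B -> B): 0 ≤ 0.61, so result = 1
(~D -> (~B -> B)): 0 ≤ 1, so result = 1
(((C | ~C) -> ((A -> ~A) -> A)) -> (~D -> (~B -> B))): 1 ≤ 1, so result = 1
((((C | D) | A) -> (D & C)) | (((C | ~C) -> ((A -> ~A) -> A)) -> (~D -> (~B -> B)))) = max(0.26, 1) = 1

1.00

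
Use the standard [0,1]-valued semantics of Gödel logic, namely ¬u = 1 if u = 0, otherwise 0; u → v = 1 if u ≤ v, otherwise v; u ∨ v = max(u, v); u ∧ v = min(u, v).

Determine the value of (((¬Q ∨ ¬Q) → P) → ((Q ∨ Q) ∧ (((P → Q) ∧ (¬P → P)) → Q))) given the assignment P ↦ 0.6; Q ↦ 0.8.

0.80

¬Q: Gödel ¬ of 0.8 = 0 (operand ≠ 0)
¬Q: Gödel ¬ of 0.8 = 0 (operand ≠ 0)
(¬Q ∨ ¬Q) = max(0, 0) = 0
((¬Q ∨ ¬Q) → P): 0 ≤ 0.6, so result = 1
(Q ∨ Q) = max(0.8, 0.8) = 0.8
(P → Q): 0.6 ≤ 0.8, so result = 1
¬P: Gödel ¬ of 0.6 = 0 (operand ≠ 0)
(¬P → P): 0 ≤ 0.6, so result = 1
((P → Q) ∧ (¬P → P)) = min(1, 1) = 1
(((P → Q) ∧ (¬P → P)) → Q): 1 > 0.8, so result = 0.8
((Q ∨ Q) ∧ (((P → Q) ∧ (¬P → P)) → Q)) = min(0.8, 0.8) = 0.8
(((¬Q ∨ ¬Q) → P) → ((Q ∨ Q) ∧ (((P → Q) ∧ (¬P → P)) → Q))): 1 > 0.8, so result = 0.8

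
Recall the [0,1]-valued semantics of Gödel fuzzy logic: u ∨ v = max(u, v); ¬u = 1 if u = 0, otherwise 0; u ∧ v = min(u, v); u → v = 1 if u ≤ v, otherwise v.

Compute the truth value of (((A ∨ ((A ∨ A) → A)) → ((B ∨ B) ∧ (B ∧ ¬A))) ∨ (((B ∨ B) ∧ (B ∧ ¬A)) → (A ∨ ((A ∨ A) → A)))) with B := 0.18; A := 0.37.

1.00

(A ∨ A) = max(0.37, 0.37) = 0.37
((A ∨ A) → A): 0.37 ≤ 0.37, so result = 1
(A ∨ ((A ∨ A) → A)) = max(0.37, 1) = 1
(B ∨ B) = max(0.18, 0.18) = 0.18
¬A: Gödel ¬ of 0.37 = 0 (operand ≠ 0)
(B ∧ ¬A) = min(0.18, 0) = 0
((B ∨ B) ∧ (B ∧ ¬A)) = min(0.18, 0) = 0
((A ∨ ((A ∨ A) → A)) → ((B ∨ B) ∧ (B ∧ ¬A))): 1 > 0, so result = 0
(B ∨ B) = max(0.18, 0.18) = 0.18
¬A: Gödel ¬ of 0.37 = 0 (operand ≠ 0)
(B ∧ ¬A) = min(0.18, 0) = 0
((B ∨ B) ∧ (B ∧ ¬A)) = min(0.18, 0) = 0
(A ∨ A) = max(0.37, 0.37) = 0.37
((A ∨ A) → A): 0.37 ≤ 0.37, so result = 1
(A ∨ ((A ∨ A) → A)) = max(0.37, 1) = 1
(((B ∨ B) ∧ (B ∧ ¬A)) → (A ∨ ((A ∨ A) → A))): 0 ≤ 1, so result = 1
(((A ∨ ((A ∨ A) → A)) → ((B ∨ B) ∧ (B ∧ ¬A))) ∨ (((B ∨ B) ∧ (B ∧ ¬A)) → (A ∨ ((A ∨ A) → A)))) = max(0, 1) = 1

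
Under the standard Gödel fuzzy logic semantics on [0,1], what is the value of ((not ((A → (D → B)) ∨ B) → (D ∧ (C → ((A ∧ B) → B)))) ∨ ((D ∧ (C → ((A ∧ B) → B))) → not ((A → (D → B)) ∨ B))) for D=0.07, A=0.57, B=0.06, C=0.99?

1.00

(D → B): 0.07 > 0.06, so result = 0.06
(A → (D → B)): 0.57 > 0.06, so result = 0.06
((A → (D → B)) ∨ B) = max(0.06, 0.06) = 0.06
not ((A → (D → B)) ∨ B): Gödel ¬ of 0.06 = 0 (operand ≠ 0)
(A ∧ B) = min(0.57, 0.06) = 0.06
((A ∧ B) → B): 0.06 ≤ 0.06, so result = 1
(C → ((A ∧ B) → B)): 0.99 ≤ 1, so result = 1
(D ∧ (C → ((A ∧ B) → B))) = min(0.07, 1) = 0.07
(not ((A → (D → B)) ∨ B) → (D ∧ (C → ((A ∧ B) → B)))): 0 ≤ 0.07, so result = 1
(A ∧ B) = min(0.57, 0.06) = 0.06
((A ∧ B) → B): 0.06 ≤ 0.06, so result = 1
(C → ((A ∧ B) → B)): 0.99 ≤ 1, so result = 1
(D ∧ (C → ((A ∧ B) → B))) = min(0.07, 1) = 0.07
(D → B): 0.07 > 0.06, so result = 0.06
(A → (D → B)): 0.57 > 0.06, so result = 0.06
((A → (D → B)) ∨ B) = max(0.06, 0.06) = 0.06
not ((A → (D → B)) ∨ B): Gödel ¬ of 0.06 = 0 (operand ≠ 0)
((D ∧ (C → ((A ∧ B) → B))) → not ((A → (D → B)) ∨ B)): 0.07 > 0, so result = 0
((not ((A → (D → B)) ∨ B) → (D ∧ (C → ((A ∧ B) → B)))) ∨ ((D ∧ (C → ((A ∧ B) → B))) → not ((A → (D → B)) ∨ B))) = max(1, 0) = 1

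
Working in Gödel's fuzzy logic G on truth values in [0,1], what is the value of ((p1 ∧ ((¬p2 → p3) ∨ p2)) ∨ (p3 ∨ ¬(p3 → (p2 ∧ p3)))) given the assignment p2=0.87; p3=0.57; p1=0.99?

0.99

¬p2: Gödel ¬ of 0.87 = 0 (operand ≠ 0)
(¬p2 → p3): 0 ≤ 0.57, so result = 1
((¬p2 → p3) ∨ p2) = max(1, 0.87) = 1
(p1 ∧ ((¬p2 → p3) ∨ p2)) = min(0.99, 1) = 0.99
(p2 ∧ p3) = min(0.87, 0.57) = 0.57
(p3 → (p2 ∧ p3)): 0.57 ≤ 0.57, so result = 1
¬(p3 → (p2 ∧ p3)): Gödel ¬ of 1 = 0 (operand ≠ 0)
(p3 ∨ ¬(p3 → (p2 ∧ p3))) = max(0.57, 0) = 0.57
((p1 ∧ ((¬p2 → p3) ∨ p2)) ∨ (p3 ∨ ¬(p3 → (p2 ∧ p3)))) = max(0.99, 0.57) = 0.99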